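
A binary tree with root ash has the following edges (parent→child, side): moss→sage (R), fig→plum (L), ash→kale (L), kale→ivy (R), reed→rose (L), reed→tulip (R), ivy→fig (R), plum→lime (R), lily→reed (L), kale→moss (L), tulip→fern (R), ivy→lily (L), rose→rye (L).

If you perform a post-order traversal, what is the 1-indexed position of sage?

Post-order visits the left subtree, then the right subtree, then the node.
At ash: go left to kale.
  At kale: go left to moss.
    At moss: no left child.
    At moss: go right to sage.
      sage is a leaf — visit sage.
    Visit moss.
  At kale: go right to ivy.
    At ivy: go left to lily.
      At lily: go left to reed.
        At reed: go left to rose.
          At rose: go left to rye.
            rye is a leaf — visit rye.
          At rose: no right child.
          Visit rose.
        At reed: go right to tulip.
          At tulip: no left child.
          At tulip: go right to fern.
            fern is a leaf — visit fern.
          Visit tulip.
        Visit reed.
      At lily: no right child.
      Visit lily.
    At ivy: go right to fig.
      At fig: go left to plum.
        At plum: no left child.
        At plum: go right to lime.
          lime is a leaf — visit lime.
        Visit plum.
      At fig: no right child.
      Visit fig.
    Visit ivy.
  Visit kale.
At ash: no right child.
Visit ash.
Full post-order sequence: sage, moss, rye, rose, fern, tulip, reed, lily, lime, plum, fig, ivy, kale, ash.

1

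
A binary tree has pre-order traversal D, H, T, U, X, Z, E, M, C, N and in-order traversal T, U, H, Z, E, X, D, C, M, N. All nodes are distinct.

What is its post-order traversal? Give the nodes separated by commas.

The first element of pre-order is the root; it splits in-order into left and right subtrees.
Root D: left subtree has 6 nodes {T, U, H, Z, E, X}, right has 3 {C, M, N}.
  Root H: left subtree has 2 nodes {T, U}, right has 3 {Z, E, X}.
    Root T: left subtree has 0 nodes { }, right has 1 {U}.
    Root X: left subtree has 2 nodes {Z, E}, right has 0 { }.
      Root Z: left subtree has 0 nodes { }, right has 1 {E}.
  Root M: left subtree has 1 node {C}, right has 1 {N}.

U, T, E, Z, X, H, C, N, M, D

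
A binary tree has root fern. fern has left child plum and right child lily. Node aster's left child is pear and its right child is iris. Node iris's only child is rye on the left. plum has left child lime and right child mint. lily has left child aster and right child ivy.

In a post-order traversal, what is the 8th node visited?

ivy

Post-order visits the left subtree, then the right subtree, then the node.
At fern: go left to plum.
  At plum: go left to lime.
    lime is a leaf — visit lime.
  At plum: go right to mint.
    mint is a leaf — visit mint.
  Visit plum.
At fern: go right to lily.
  At lily: go left to aster.
    At aster: go left to pear.
      pear is a leaf — visit pear.
    At aster: go right to iris.
      At iris: go left to rye.
        rye is a leaf — visit rye.
      At iris: no right child.
      Visit iris.
    Visit aster.
  At lily: go right to ivy.
    ivy is a leaf — visit ivy.
  Visit lily.
Visit fern.
Full post-order sequence: lime, mint, plum, pear, rye, iris, aster, ivy, lily, fern.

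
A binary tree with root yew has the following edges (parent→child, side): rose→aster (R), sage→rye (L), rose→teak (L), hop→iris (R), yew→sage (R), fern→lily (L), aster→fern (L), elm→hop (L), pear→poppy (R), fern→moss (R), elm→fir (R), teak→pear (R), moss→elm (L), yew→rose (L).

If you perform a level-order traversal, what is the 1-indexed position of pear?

Level-order visits nodes level by level from the root, left to right within each level.
Level 0: yew
Level 1: rose, sage
Level 2: teak, aster, rye
Level 3: pear, fern
Level 4: poppy, lily, moss
Level 5: elm
Level 6: hop, fir
Level 7: iris
Full level-order sequence: yew, rose, sage, teak, aster, rye, pear, fern, poppy, lily, moss, elm, hop, fir, iris.

7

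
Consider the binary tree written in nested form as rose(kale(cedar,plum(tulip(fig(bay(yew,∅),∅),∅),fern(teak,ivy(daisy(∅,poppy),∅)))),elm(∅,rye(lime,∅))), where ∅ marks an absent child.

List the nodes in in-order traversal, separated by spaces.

In-order visits the left subtree, then the node, then the right subtree.
At rose: go left to kale.
  At kale: go left to cedar.
    cedar is a leaf — visit cedar.
  Visit kale.
  At kale: go right to plum.
    At plum: go left to tulip.
      At tulip: go left to fig.
        At fig: go left to bay.
          At bay: go left to yew.
            yew is a leaf — visit yew.
          Visit bay.
          At bay: no right child.
        Visit fig.
        At fig: no right child.
      Visit tulip.
      At tulip: no right child.
    Visit plum.
    At plum: go right to fern.
      At fern: go left to teak.
        teak is a leaf — visit teak.
      Visit fern.
      At fern: go right to ivy.
        At ivy: go left to daisy.
          At daisy: no left child.
          Visit daisy.
          At daisy: go right to poppy.
            poppy is a leaf — visit poppy.
        Visit ivy.
        At ivy: no right child.
Visit rose.
At rose: go right to elm.
  At elm: no left child.
  Visit elm.
  At elm: go right to rye.
    At rye: go left to lime.
      lime is a leaf — visit lime.
    Visit rye.
    At rye: no right child.

cedar kale yew bay fig tulip plum teak fern daisy poppy ivy rose elm lime rye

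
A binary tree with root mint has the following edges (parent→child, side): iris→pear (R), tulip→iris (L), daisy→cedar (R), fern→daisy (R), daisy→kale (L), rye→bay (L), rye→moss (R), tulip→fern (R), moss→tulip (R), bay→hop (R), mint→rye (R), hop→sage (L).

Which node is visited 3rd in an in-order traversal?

In-order visits the left subtree, then the node, then the right subtree.
At mint: no left child.
Visit mint.
At mint: go right to rye.
  At rye: go left to bay.
    At bay: no left child.
    Visit bay.
    At bay: go right to hop.
      At hop: go left to sage.
        sage is a leaf — visit sage.
      Visit hop.
      At hop: no right child.
  Visit rye.
  At rye: go right to moss.
    At moss: no left child.
    Visit moss.
    At moss: go right to tulip.
      At tulip: go left to iris.
        At iris: no left child.
        Visit iris.
        At iris: go right to pear.
          pear is a leaf — visit pear.
      Visit tulip.
      At tulip: go right to fern.
        At fern: no left child.
        Visit fern.
        At fern: go right to daisy.
          At daisy: go left to kale.
            kale is a leaf — visit kale.
          Visit daisy.
          At daisy: go right to cedar.
            cedar is a leaf — visit cedar.
Full in-order sequence: mint, bay, sage, hop, rye, moss, iris, pear, tulip, fern, kale, daisy, cedar.

sage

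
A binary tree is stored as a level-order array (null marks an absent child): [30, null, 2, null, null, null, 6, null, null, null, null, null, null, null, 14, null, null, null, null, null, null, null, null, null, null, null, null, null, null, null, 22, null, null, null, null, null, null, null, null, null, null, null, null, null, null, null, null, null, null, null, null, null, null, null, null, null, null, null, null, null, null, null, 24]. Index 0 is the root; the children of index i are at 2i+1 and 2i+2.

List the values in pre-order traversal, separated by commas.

30, 2, 6, 14, 22, 24

Pre-order visits the node, then its left subtree, then its right subtree.
Visit 30.
At 30: no left child.
At 30: go right to 2.
  Visit 2.
  At 2: no left child.
  At 2: go right to 6.
    Visit 6.
    At 6: no left child.
    At 6: go right to 14.
      Visit 14.
      At 14: no left child.
      At 14: go right to 22.
        Visit 22.
        At 22: no left child.
        At 22: go right to 24.
          24 is a leaf — visit 24.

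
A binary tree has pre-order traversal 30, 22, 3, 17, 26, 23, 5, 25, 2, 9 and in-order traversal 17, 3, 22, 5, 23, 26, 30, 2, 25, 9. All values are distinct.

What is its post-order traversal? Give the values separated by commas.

The first element of pre-order is the root; it splits in-order into left and right subtrees.
Root 30: left subtree has 6 nodes {17, 3, 22, 5, 23, 26}, right has 3 {2, 25, 9}.
  Root 22: left subtree has 2 nodes {17, 3}, right has 3 {5, 23, 26}.
    Root 3: left subtree has 1 node {17}, right has 0 { }.
    Root 26: left subtree has 2 nodes {5, 23}, right has 0 { }.
      Root 23: left subtree has 1 node {5}, right has 0 { }.
  Root 25: left subtree has 1 node {2}, right has 1 {9}.

17, 3, 5, 23, 26, 22, 2, 9, 25, 30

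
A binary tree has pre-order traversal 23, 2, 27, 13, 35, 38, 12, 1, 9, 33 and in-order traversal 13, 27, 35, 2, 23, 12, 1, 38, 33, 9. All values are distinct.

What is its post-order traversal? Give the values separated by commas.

13, 35, 27, 2, 1, 12, 33, 9, 38, 23

The first element of pre-order is the root; it splits in-order into left and right subtrees.
Root 23: left subtree has 4 nodes {13, 27, 35, 2}, right has 5 {12, 1, 38, 33, 9}.
  Root 2: left subtree has 3 nodes {13, 27, 35}, right has 0 { }.
    Root 27: left subtree has 1 node {13}, right has 1 {35}.
  Root 38: left subtree has 2 nodes {12, 1}, right has 2 {33, 9}.
    Root 12: left subtree has 0 nodes { }, right has 1 {1}.
    Root 9: left subtree has 1 node {33}, right has 0 { }.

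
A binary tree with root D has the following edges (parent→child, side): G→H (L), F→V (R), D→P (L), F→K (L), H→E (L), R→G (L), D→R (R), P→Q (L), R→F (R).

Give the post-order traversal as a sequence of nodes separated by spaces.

Q P E H G K V F R D

Post-order visits the left subtree, then the right subtree, then the node.
At D: go left to P.
  At P: go left to Q.
    Q is a leaf — visit Q.
  At P: no right child.
  Visit P.
At D: go right to R.
  At R: go left to G.
    At G: go left to H.
      At H: go left to E.
        E is a leaf — visit E.
      At H: no right child.
      Visit H.
    At G: no right child.
    Visit G.
  At R: go right to F.
    At F: go left to K.
      K is a leaf — visit K.
    At F: go right to V.
      V is a leaf — visit V.
    Visit F.
  Visit R.
Visit D.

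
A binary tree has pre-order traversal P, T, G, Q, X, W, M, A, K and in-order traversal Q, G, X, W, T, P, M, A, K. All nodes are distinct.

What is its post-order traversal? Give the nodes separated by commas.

The first element of pre-order is the root; it splits in-order into left and right subtrees.
Root P: left subtree has 5 nodes {Q, G, X, W, T}, right has 3 {M, A, K}.
  Root T: left subtree has 4 nodes {Q, G, X, W}, right has 0 { }.
    Root G: left subtree has 1 node {Q}, right has 2 {X, W}.
      Root X: left subtree has 0 nodes { }, right has 1 {W}.
  Root M: left subtree has 0 nodes { }, right has 2 {A, K}.
    Root A: left subtree has 0 nodes { }, right has 1 {K}.

Q, W, X, G, T, K, A, M, P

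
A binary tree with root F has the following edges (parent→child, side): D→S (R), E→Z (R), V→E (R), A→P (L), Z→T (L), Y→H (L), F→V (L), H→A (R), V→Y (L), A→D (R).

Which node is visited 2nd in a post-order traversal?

S

Post-order visits the left subtree, then the right subtree, then the node.
At F: go left to V.
  At V: go left to Y.
    At Y: go left to H.
      At H: no left child.
      At H: go right to A.
        At A: go left to P.
          P is a leaf — visit P.
        At A: go right to D.
          At D: no left child.
          At D: go right to S.
            S is a leaf — visit S.
          Visit D.
        Visit A.
      Visit H.
    At Y: no right child.
    Visit Y.
  At V: go right to E.
    At E: no left child.
    At E: go right to Z.
      At Z: go left to T.
        T is a leaf — visit T.
      At Z: no right child.
      Visit Z.
    Visit E.
  Visit V.
At F: no right child.
Visit F.
Full post-order sequence: P, S, D, A, H, Y, T, Z, E, V, F.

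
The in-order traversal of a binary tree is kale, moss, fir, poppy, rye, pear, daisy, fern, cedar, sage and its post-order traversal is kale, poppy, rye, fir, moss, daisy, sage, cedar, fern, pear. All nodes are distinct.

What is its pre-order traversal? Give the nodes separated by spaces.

The last element of post-order is the root; it splits in-order into left and right subtrees.
Root pear: left subtree has 5 nodes {kale, moss, fir, poppy, rye}, right has 4 {daisy, fern, cedar, sage}.
  Root moss: left subtree has 1 node {kale}, right has 3 {fir, poppy, rye}.
    Root fir: left subtree has 0 nodes { }, right has 2 {poppy, rye}.
      Root rye: left subtree has 1 node {poppy}, right has 0 { }.
  Root fern: left subtree has 1 node {daisy}, right has 2 {cedar, sage}.
    Root cedar: left subtree has 0 nodes { }, right has 1 {sage}.

pear moss kale fir rye poppy fern daisy cedar sage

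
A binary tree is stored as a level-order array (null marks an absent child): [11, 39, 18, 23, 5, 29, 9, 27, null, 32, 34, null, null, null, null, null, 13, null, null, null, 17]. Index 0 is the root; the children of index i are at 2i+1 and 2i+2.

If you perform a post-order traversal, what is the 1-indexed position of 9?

10

Post-order visits the left subtree, then the right subtree, then the node.
At 11: go left to 39.
  At 39: go left to 23.
    At 23: go left to 27.
      At 27: no left child.
      At 27: go right to 13.
        13 is a leaf — visit 13.
      Visit 27.
    At 23: no right child.
    Visit 23.
  At 39: go right to 5.
    At 5: go left to 32.
      At 32: no left child.
      At 32: go right to 17.
        17 is a leaf — visit 17.
      Visit 32.
    At 5: go right to 34.
      34 is a leaf — visit 34.
    Visit 5.
  Visit 39.
At 11: go right to 18.
  At 18: go left to 29.
    29 is a leaf — visit 29.
  At 18: go right to 9.
    9 is a leaf — visit 9.
  Visit 18.
Visit 11.
Full post-order sequence: 13, 27, 23, 17, 32, 34, 5, 39, 29, 9, 18, 11.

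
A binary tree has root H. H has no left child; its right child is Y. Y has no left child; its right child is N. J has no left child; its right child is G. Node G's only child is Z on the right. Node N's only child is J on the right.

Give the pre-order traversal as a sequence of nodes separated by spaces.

Pre-order visits the node, then its left subtree, then its right subtree.
Visit H.
At H: no left child.
At H: go right to Y.
  Visit Y.
  At Y: no left child.
  At Y: go right to N.
    Visit N.
    At N: no left child.
    At N: go right to J.
      Visit J.
      At J: no left child.
      At J: go right to G.
        Visit G.
        At G: no left child.
        At G: go right to Z.
          Z is a leaf — visit Z.

H Y N J G Z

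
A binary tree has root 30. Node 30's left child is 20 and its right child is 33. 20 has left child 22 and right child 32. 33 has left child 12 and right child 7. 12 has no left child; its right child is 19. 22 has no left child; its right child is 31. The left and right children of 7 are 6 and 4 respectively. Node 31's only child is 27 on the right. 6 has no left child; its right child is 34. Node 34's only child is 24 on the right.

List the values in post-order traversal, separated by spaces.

Post-order visits the left subtree, then the right subtree, then the node.
At 30: go left to 20.
  At 20: go left to 22.
    At 22: no left child.
    At 22: go right to 31.
      At 31: no left child.
      At 31: go right to 27.
        27 is a leaf — visit 27.
      Visit 31.
    Visit 22.
  At 20: go right to 32.
    32 is a leaf — visit 32.
  Visit 20.
At 30: go right to 33.
  At 33: go left to 12.
    At 12: no left child.
    At 12: go right to 19.
      19 is a leaf — visit 19.
    Visit 12.
  At 33: go right to 7.
    At 7: go left to 6.
      At 6: no left child.
      At 6: go right to 34.
        At 34: no left child.
        At 34: go right to 24.
          24 is a leaf — visit 24.
        Visit 34.
      Visit 6.
    At 7: go right to 4.
      4 is a leaf — visit 4.
    Visit 7.
  Visit 33.
Visit 30.

27 31 22 32 20 19 12 24 34 6 4 7 33 30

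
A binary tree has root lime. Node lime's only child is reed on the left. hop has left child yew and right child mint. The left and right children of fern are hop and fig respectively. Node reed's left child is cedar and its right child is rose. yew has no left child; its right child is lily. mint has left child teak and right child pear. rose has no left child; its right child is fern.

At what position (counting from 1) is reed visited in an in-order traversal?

In-order visits the left subtree, then the node, then the right subtree.
At lime: go left to reed.
  At reed: go left to cedar.
    cedar is a leaf — visit cedar.
  Visit reed.
  At reed: go right to rose.
    At rose: no left child.
    Visit rose.
    At rose: go right to fern.
      At fern: go left to hop.
        At hop: go left to yew.
          At yew: no left child.
          Visit yew.
          At yew: go right to lily.
            lily is a leaf — visit lily.
        Visit hop.
        At hop: go right to mint.
          At mint: go left to teak.
            teak is a leaf — visit teak.
          Visit mint.
          At mint: go right to pear.
            pear is a leaf — visit pear.
      Visit fern.
      At fern: go right to fig.
        fig is a leaf — visit fig.
Visit lime.
At lime: no right child.
Full in-order sequence: cedar, reed, rose, yew, lily, hop, teak, mint, pear, fern, fig, lime.

2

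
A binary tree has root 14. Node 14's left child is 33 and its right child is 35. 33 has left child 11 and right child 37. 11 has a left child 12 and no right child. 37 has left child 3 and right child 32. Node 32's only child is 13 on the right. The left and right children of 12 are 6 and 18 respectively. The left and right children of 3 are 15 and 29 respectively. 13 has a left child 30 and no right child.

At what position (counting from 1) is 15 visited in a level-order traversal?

Level-order visits nodes level by level from the root, left to right within each level.
Level 0: 14
Level 1: 33, 35
Level 2: 11, 37
Level 3: 12, 3, 32
Level 4: 6, 18, 15, 29, 13
Level 5: 30
Full level-order sequence: 14, 33, 35, 11, 37, 12, 3, 32, 6, 18, 15, 29, 13, 30.

11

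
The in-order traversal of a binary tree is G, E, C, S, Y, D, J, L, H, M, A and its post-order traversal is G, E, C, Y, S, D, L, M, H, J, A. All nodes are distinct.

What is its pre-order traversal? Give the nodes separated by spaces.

The last element of post-order is the root; it splits in-order into left and right subtrees.
Root A: left subtree has 10 nodes {G, E, C, S, Y, D, J, L, H, M}, right has 0 { }.
  Root J: left subtree has 6 nodes {G, E, C, S, Y, D}, right has 3 {L, H, M}.
    Root D: left subtree has 5 nodes {G, E, C, S, Y}, right has 0 { }.
      Root S: left subtree has 3 nodes {G, E, C}, right has 1 {Y}.
        Root C: left subtree has 2 nodes {G, E}, right has 0 { }.
          Root E: left subtree has 1 node {G}, right has 0 { }.
    Root H: left subtree has 1 node {L}, right has 1 {M}.

A J D S C E G Y H L M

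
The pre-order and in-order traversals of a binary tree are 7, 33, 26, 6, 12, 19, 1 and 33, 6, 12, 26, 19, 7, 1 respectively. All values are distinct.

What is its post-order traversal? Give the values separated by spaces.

12 6 19 26 33 1 7

The first element of pre-order is the root; it splits in-order into left and right subtrees.
Root 7: left subtree has 5 nodes {33, 6, 12, 26, 19}, right has 1 {1}.
  Root 33: left subtree has 0 nodes { }, right has 4 {6, 12, 26, 19}.
    Root 26: left subtree has 2 nodes {6, 12}, right has 1 {19}.
      Root 6: left subtree has 0 nodes { }, right has 1 {12}.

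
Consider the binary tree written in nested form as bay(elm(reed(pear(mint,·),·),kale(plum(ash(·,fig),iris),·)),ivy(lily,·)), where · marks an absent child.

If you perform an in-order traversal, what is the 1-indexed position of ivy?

In-order visits the left subtree, then the node, then the right subtree.
At bay: go left to elm.
  At elm: go left to reed.
    At reed: go left to pear.
      At pear: go left to mint.
        mint is a leaf — visit mint.
      Visit pear.
      At pear: no right child.
    Visit reed.
    At reed: no right child.
  Visit elm.
  At elm: go right to kale.
    At kale: go left to plum.
      At plum: go left to ash.
        At ash: no left child.
        Visit ash.
        At ash: go right to fig.
          fig is a leaf — visit fig.
      Visit plum.
      At plum: go right to iris.
        iris is a leaf — visit iris.
    Visit kale.
    At kale: no right child.
Visit bay.
At bay: go right to ivy.
  At ivy: go left to lily.
    lily is a leaf — visit lily.
  Visit ivy.
  At ivy: no right child.
Full in-order sequence: mint, pear, reed, elm, ash, fig, plum, iris, kale, bay, lily, ivy.

12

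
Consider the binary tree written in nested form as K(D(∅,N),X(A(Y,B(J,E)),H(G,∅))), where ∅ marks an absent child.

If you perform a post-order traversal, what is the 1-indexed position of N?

Post-order visits the left subtree, then the right subtree, then the node.
At K: go left to D.
  At D: no left child.
  At D: go right to N.
    N is a leaf — visit N.
  Visit D.
At K: go right to X.
  At X: go left to A.
    At A: go left to Y.
      Y is a leaf — visit Y.
    At A: go right to B.
      At B: go left to J.
        J is a leaf — visit J.
      At B: go right to E.
        E is a leaf — visit E.
      Visit B.
    Visit A.
  At X: go right to H.
    At H: go left to G.
      G is a leaf — visit G.
    At H: no right child.
    Visit H.
  Visit X.
Visit K.
Full post-order sequence: N, D, Y, J, E, B, A, G, H, X, K.

1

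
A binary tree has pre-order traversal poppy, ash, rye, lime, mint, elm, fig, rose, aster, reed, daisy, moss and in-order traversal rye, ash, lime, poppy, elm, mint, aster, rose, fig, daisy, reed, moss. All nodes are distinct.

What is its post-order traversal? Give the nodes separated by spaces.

The first element of pre-order is the root; it splits in-order into left and right subtrees.
Root poppy: left subtree has 3 nodes {rye, ash, lime}, right has 8 {elm, mint, aster, rose, fig, daisy, reed, moss}.
  Root ash: left subtree has 1 node {rye}, right has 1 {lime}.
  Root mint: left subtree has 1 node {elm}, right has 6 {aster, rose, fig, daisy, reed, moss}.
    Root fig: left subtree has 2 nodes {aster, rose}, right has 3 {daisy, reed, moss}.
      Root rose: left subtree has 1 node {aster}, right has 0 { }.
      Root reed: left subtree has 1 node {daisy}, right has 1 {moss}.

rye lime ash elm aster rose daisy moss reed fig mint poppy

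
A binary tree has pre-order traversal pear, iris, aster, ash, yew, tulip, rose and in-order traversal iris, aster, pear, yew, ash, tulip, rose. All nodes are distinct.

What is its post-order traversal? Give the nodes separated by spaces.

aster iris yew rose tulip ash pear

The first element of pre-order is the root; it splits in-order into left and right subtrees.
Root pear: left subtree has 2 nodes {iris, aster}, right has 4 {yew, ash, tulip, rose}.
  Root iris: left subtree has 0 nodes { }, right has 1 {aster}.
  Root ash: left subtree has 1 node {yew}, right has 2 {tulip, rose}.
    Root tulip: left subtree has 0 nodes { }, right has 1 {rose}.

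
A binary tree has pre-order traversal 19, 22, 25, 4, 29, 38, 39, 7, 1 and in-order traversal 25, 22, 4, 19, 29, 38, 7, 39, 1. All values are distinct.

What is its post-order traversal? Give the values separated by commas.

The first element of pre-order is the root; it splits in-order into left and right subtrees.
Root 19: left subtree has 3 nodes {25, 22, 4}, right has 5 {29, 38, 7, 39, 1}.
  Root 22: left subtree has 1 node {25}, right has 1 {4}.
  Root 29: left subtree has 0 nodes { }, right has 4 {38, 7, 39, 1}.
    Root 38: left subtree has 0 nodes { }, right has 3 {7, 39, 1}.
      Root 39: left subtree has 1 node {7}, right has 1 {1}.

25, 4, 22, 7, 1, 39, 38, 29, 19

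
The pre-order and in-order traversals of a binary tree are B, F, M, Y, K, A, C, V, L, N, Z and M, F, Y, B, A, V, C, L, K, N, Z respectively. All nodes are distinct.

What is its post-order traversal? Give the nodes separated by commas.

The first element of pre-order is the root; it splits in-order into left and right subtrees.
Root B: left subtree has 3 nodes {M, F, Y}, right has 7 {A, V, C, L, K, N, Z}.
  Root F: left subtree has 1 node {M}, right has 1 {Y}.
  Root K: left subtree has 4 nodes {A, V, C, L}, right has 2 {N, Z}.
    Root A: left subtree has 0 nodes { }, right has 3 {V, C, L}.
      Root C: left subtree has 1 node {V}, right has 1 {L}.
    Root N: left subtree has 0 nodes { }, right has 1 {Z}.

M, Y, F, V, L, C, A, Z, N, K, B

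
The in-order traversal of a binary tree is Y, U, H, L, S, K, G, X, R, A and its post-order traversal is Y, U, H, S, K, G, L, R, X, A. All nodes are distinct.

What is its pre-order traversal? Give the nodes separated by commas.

The last element of post-order is the root; it splits in-order into left and right subtrees.
Root A: left subtree has 9 nodes {Y, U, H, L, S, K, G, X, R}, right has 0 { }.
  Root X: left subtree has 7 nodes {Y, U, H, L, S, K, G}, right has 1 {R}.
    Root L: left subtree has 3 nodes {Y, U, H}, right has 3 {S, K, G}.
      Root H: left subtree has 2 nodes {Y, U}, right has 0 { }.
        Root U: left subtree has 1 node {Y}, right has 0 { }.
      Root G: left subtree has 2 nodes {S, K}, right has 0 { }.
        Root K: left subtree has 1 node {S}, right has 0 { }.

A, X, L, H, U, Y, G, K, S, R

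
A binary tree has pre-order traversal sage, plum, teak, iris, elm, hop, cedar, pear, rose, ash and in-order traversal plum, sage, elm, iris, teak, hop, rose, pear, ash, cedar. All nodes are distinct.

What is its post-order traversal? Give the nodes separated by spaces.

The first element of pre-order is the root; it splits in-order into left and right subtrees.
Root sage: left subtree has 1 node {plum}, right has 8 {elm, iris, teak, hop, rose, pear, ash, cedar}.
  Root teak: left subtree has 2 nodes {elm, iris}, right has 5 {hop, rose, pear, ash, cedar}.
    Root iris: left subtree has 1 node {elm}, right has 0 { }.
    Root hop: left subtree has 0 nodes { }, right has 4 {rose, pear, ash, cedar}.
      Root cedar: left subtree has 3 nodes {rose, pear, ash}, right has 0 { }.
        Root pear: left subtree has 1 node {rose}, right has 1 {ash}.

plum elm iris rose ash pear cedar hop teak sage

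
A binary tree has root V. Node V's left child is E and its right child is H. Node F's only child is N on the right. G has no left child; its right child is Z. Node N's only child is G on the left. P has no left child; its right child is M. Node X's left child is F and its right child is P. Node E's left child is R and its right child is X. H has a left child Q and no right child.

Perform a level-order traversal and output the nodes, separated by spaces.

Level-order visits nodes level by level from the root, left to right within each level.
Level 0: V
Level 1: E, H
Level 2: R, X, Q
Level 3: F, P
Level 4: N, M
Level 5: G
Level 6: Z

V E H R X Q F P N M G Z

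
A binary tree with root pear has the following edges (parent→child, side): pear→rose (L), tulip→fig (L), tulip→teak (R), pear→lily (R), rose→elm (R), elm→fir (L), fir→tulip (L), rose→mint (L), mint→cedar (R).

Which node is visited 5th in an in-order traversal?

In-order visits the left subtree, then the node, then the right subtree.
At pear: go left to rose.
  At rose: go left to mint.
    At mint: no left child.
    Visit mint.
    At mint: go right to cedar.
      cedar is a leaf — visit cedar.
  Visit rose.
  At rose: go right to elm.
    At elm: go left to fir.
      At fir: go left to tulip.
        At tulip: go left to fig.
          fig is a leaf — visit fig.
        Visit tulip.
        At tulip: go right to teak.
          teak is a leaf — visit teak.
      Visit fir.
      At fir: no right child.
    Visit elm.
    At elm: no right child.
Visit pear.
At pear: go right to lily.
  lily is a leaf — visit lily.
Full in-order sequence: mint, cedar, rose, fig, tulip, teak, fir, elm, pear, lily.

tulip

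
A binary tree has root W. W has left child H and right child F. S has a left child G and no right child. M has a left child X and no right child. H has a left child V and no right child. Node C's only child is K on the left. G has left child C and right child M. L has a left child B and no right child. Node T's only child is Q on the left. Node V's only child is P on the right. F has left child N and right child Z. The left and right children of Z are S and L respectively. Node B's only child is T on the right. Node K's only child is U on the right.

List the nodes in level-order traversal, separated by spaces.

W H F V N Z P S L G B C M T K X Q U

Level-order visits nodes level by level from the root, left to right within each level.
Level 0: W
Level 1: H, F
Level 2: V, N, Z
Level 3: P, S, L
Level 4: G, B
Level 5: C, M, T
Level 6: K, X, Q
Level 7: U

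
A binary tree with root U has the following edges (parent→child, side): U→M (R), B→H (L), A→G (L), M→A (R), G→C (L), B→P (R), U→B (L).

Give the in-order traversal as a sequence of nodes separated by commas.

In-order visits the left subtree, then the node, then the right subtree.
At U: go left to B.
  At B: go left to H.
    H is a leaf — visit H.
  Visit B.
  At B: go right to P.
    P is a leaf — visit P.
Visit U.
At U: go right to M.
  At M: no left child.
  Visit M.
  At M: go right to A.
    At A: go left to G.
      At G: go left to C.
        C is a leaf — visit C.
      Visit G.
      At G: no right child.
    Visit A.
    At A: no right child.

H, B, P, U, M, C, G, A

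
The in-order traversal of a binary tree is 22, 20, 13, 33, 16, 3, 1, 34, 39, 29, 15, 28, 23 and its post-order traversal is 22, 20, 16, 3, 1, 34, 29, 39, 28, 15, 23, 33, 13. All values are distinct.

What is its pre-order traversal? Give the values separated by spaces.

13 20 22 33 23 15 39 34 1 3 16 29 28

The last element of post-order is the root; it splits in-order into left and right subtrees.
Root 13: left subtree has 2 nodes {22, 20}, right has 10 {33, 16, 3, 1, 34, 39, 29, 15, 28, 23}.
  Root 20: left subtree has 1 node {22}, right has 0 { }.
  Root 33: left subtree has 0 nodes { }, right has 9 {16, 3, 1, 34, 39, 29, 15, 28, 23}.
    Root 23: left subtree has 8 nodes {16, 3, 1, 34, 39, 29, 15, 28}, right has 0 { }.
      Root 15: left subtree has 6 nodes {16, 3, 1, 34, 39, 29}, right has 1 {28}.
        Root 39: left subtree has 4 nodes {16, 3, 1, 34}, right has 1 {29}.
          Root 34: left subtree has 3 nodes {16, 3, 1}, right has 0 { }.
            Root 1: left subtree has 2 nodes {16, 3}, right has 0 { }.
              Root 3: left subtree has 1 node {16}, right has 0 { }.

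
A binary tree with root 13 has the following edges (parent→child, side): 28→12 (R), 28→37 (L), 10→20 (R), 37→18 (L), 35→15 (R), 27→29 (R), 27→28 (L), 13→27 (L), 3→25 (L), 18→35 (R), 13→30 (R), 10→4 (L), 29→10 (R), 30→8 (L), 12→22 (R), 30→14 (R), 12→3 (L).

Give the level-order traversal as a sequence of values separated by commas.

Level-order visits nodes level by level from the root, left to right within each level.
Level 0: 13
Level 1: 27, 30
Level 2: 28, 29, 8, 14
Level 3: 37, 12, 10
Level 4: 18, 3, 22, 4, 20
Level 5: 35, 25
Level 6: 15

13, 27, 30, 28, 29, 8, 14, 37, 12, 10, 18, 3, 22, 4, 20, 35, 25, 15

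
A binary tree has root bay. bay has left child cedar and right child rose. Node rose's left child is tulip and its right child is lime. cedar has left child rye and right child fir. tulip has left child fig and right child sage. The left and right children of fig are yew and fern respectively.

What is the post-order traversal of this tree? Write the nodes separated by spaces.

rye fir cedar yew fern fig sage tulip lime rose bay

Post-order visits the left subtree, then the right subtree, then the node.
At bay: go left to cedar.
  At cedar: go left to rye.
    rye is a leaf — visit rye.
  At cedar: go right to fir.
    fir is a leaf — visit fir.
  Visit cedar.
At bay: go right to rose.
  At rose: go left to tulip.
    At tulip: go left to fig.
      At fig: go left to yew.
        yew is a leaf — visit yew.
      At fig: go right to fern.
        fern is a leaf — visit fern.
      Visit fig.
    At tulip: go right to sage.
      sage is a leaf — visit sage.
    Visit tulip.
  At rose: go right to lime.
    lime is a leaf — visit lime.
  Visit rose.
Visit bay.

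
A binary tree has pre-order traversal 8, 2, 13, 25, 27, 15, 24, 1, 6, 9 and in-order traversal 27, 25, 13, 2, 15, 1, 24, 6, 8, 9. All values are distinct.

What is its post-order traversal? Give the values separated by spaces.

The first element of pre-order is the root; it splits in-order into left and right subtrees.
Root 8: left subtree has 8 nodes {27, 25, 13, 2, 15, 1, 24, 6}, right has 1 {9}.
  Root 2: left subtree has 3 nodes {27, 25, 13}, right has 4 {15, 1, 24, 6}.
    Root 13: left subtree has 2 nodes {27, 25}, right has 0 { }.
      Root 25: left subtree has 1 node {27}, right has 0 { }.
    Root 15: left subtree has 0 nodes { }, right has 3 {1, 24, 6}.
      Root 24: left subtree has 1 node {1}, right has 1 {6}.

27 25 13 1 6 24 15 2 9 8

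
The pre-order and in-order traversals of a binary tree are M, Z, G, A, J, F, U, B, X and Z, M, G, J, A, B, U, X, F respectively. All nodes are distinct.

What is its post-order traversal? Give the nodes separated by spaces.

The first element of pre-order is the root; it splits in-order into left and right subtrees.
Root M: left subtree has 1 node {Z}, right has 7 {G, J, A, B, U, X, F}.
  Root G: left subtree has 0 nodes { }, right has 6 {J, A, B, U, X, F}.
    Root A: left subtree has 1 node {J}, right has 4 {B, U, X, F}.
      Root F: left subtree has 3 nodes {B, U, X}, right has 0 { }.
        Root U: left subtree has 1 node {B}, right has 1 {X}.

Z J B X U F A G M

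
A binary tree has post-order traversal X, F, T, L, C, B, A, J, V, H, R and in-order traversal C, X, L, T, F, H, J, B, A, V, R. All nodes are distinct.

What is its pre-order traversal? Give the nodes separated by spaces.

R H C L X T F V J A B

The last element of post-order is the root; it splits in-order into left and right subtrees.
Root R: left subtree has 10 nodes {C, X, L, T, F, H, J, B, A, V}, right has 0 { }.
  Root H: left subtree has 5 nodes {C, X, L, T, F}, right has 4 {J, B, A, V}.
    Root C: left subtree has 0 nodes { }, right has 4 {X, L, T, F}.
      Root L: left subtree has 1 node {X}, right has 2 {T, F}.
        Root T: left subtree has 0 nodes { }, right has 1 {F}.
    Root V: left subtree has 3 nodes {J, B, A}, right has 0 { }.
      Root J: left subtree has 0 nodes { }, right has 2 {B, A}.
        Root A: left subtree has 1 node {B}, right has 0 { }.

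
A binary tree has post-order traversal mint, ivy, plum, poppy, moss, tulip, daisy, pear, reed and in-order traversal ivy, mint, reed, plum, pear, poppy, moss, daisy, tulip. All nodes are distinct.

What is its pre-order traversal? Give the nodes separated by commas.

reed, ivy, mint, pear, plum, daisy, moss, poppy, tulip

The last element of post-order is the root; it splits in-order into left and right subtrees.
Root reed: left subtree has 2 nodes {ivy, mint}, right has 6 {plum, pear, poppy, moss, daisy, tulip}.
  Root ivy: left subtree has 0 nodes { }, right has 1 {mint}.
  Root pear: left subtree has 1 node {plum}, right has 4 {poppy, moss, daisy, tulip}.
    Root daisy: left subtree has 2 nodes {poppy, moss}, right has 1 {tulip}.
      Root moss: left subtree has 1 node {poppy}, right has 0 { }.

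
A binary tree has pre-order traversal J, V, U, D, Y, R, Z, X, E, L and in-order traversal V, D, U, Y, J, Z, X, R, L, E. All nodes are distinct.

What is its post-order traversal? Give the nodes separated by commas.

D, Y, U, V, X, Z, L, E, R, J

The first element of pre-order is the root; it splits in-order into left and right subtrees.
Root J: left subtree has 4 nodes {V, D, U, Y}, right has 5 {Z, X, R, L, E}.
  Root V: left subtree has 0 nodes { }, right has 3 {D, U, Y}.
    Root U: left subtree has 1 node {D}, right has 1 {Y}.
  Root R: left subtree has 2 nodes {Z, X}, right has 2 {L, E}.
    Root Z: left subtree has 0 nodes { }, right has 1 {X}.
    Root E: left subtree has 1 node {L}, right has 0 { }.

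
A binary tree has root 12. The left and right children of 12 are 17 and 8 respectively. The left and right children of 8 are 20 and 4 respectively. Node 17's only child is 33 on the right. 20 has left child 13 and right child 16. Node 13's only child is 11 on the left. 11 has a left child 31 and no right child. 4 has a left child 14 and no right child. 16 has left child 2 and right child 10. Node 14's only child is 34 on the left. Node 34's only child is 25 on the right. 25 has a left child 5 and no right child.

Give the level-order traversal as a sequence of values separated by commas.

12, 17, 8, 33, 20, 4, 13, 16, 14, 11, 2, 10, 34, 31, 25, 5

Level-order visits nodes level by level from the root, left to right within each level.
Level 0: 12
Level 1: 17, 8
Level 2: 33, 20, 4
Level 3: 13, 16, 14
Level 4: 11, 2, 10, 34
Level 5: 31, 25
Level 6: 5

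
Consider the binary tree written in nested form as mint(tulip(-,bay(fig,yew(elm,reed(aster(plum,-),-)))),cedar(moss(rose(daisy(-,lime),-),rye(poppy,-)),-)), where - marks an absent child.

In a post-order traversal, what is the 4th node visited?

Post-order visits the left subtree, then the right subtree, then the node.
At mint: go left to tulip.
  At tulip: no left child.
  At tulip: go right to bay.
    At bay: go left to fig.
      fig is a leaf — visit fig.
    At bay: go right to yew.
      At yew: go left to elm.
        elm is a leaf — visit elm.
      At yew: go right to reed.
        At reed: go left to aster.
          At aster: go left to plum.
            plum is a leaf — visit plum.
          At aster: no right child.
          Visit aster.
        At reed: no right child.
        Visit reed.
      Visit yew.
    Visit bay.
  Visit tulip.
At mint: go right to cedar.
  At cedar: go left to moss.
    At moss: go left to rose.
      At rose: go left to daisy.
        At daisy: no left child.
        At daisy: go right to lime.
          lime is a leaf — visit lime.
        Visit daisy.
      At rose: no right child.
      Visit rose.
    At moss: go right to rye.
      At rye: go left to poppy.
        poppy is a leaf — visit poppy.
      At rye: no right child.
      Visit rye.
    Visit moss.
  At cedar: no right child.
  Visit cedar.
Visit mint.
Full post-order sequence: fig, elm, plum, aster, reed, yew, bay, tulip, lime, daisy, rose, poppy, rye, moss, cedar, mint.

aster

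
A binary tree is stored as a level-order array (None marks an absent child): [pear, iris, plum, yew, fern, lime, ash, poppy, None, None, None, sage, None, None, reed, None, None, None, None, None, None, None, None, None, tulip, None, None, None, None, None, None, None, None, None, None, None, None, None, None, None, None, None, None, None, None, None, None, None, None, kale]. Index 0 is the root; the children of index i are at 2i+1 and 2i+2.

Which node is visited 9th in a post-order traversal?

reed

Post-order visits the left subtree, then the right subtree, then the node.
At pear: go left to iris.
  At iris: go left to yew.
    At yew: go left to poppy.
      poppy is a leaf — visit poppy.
    At yew: no right child.
    Visit yew.
  At iris: go right to fern.
    fern is a leaf — visit fern.
  Visit iris.
At pear: go right to plum.
  At plum: go left to lime.
    At lime: go left to sage.
      At sage: no left child.
      At sage: go right to tulip.
        At tulip: go left to kale.
          kale is a leaf — visit kale.
        At tulip: no right child.
        Visit tulip.
      Visit sage.
    At lime: no right child.
    Visit lime.
  At plum: go right to ash.
    At ash: no left child.
    At ash: go right to reed.
      reed is a leaf — visit reed.
    Visit ash.
  Visit plum.
Visit pear.
Full post-order sequence: poppy, yew, fern, iris, kale, tulip, sage, lime, reed, ash, plum, pear.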